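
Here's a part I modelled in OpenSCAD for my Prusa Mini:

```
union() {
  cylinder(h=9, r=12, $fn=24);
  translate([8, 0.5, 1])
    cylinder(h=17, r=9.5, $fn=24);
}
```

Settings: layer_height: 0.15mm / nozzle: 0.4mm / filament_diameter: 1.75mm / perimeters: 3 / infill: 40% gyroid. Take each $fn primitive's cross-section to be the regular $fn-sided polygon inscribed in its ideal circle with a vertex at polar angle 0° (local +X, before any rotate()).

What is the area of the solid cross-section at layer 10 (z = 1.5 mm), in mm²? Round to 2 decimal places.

539.90 mm²

At z = 1.5 mm: the cylinder: section is a regular 24-gon, circumradius r=12 (area = (24/2)·12.000²·sin(360°/24) = 447.24 mm²); the r=9.5 cylinder at (8, 0.5) contributes a regular 24-gon of circumradius 9.5 (area = (24/2)·9.500²·sin(360°/24) = 280.30 mm²); Merging all regions: the regions partially overlap — summed areas 727.54 mm² minus the doubly-counted overlap 187.64 mm² gives 539.90 mm² — area = 539.90 mm². Overall, the cross-section is a single solid region. Net area = 539.90 mm².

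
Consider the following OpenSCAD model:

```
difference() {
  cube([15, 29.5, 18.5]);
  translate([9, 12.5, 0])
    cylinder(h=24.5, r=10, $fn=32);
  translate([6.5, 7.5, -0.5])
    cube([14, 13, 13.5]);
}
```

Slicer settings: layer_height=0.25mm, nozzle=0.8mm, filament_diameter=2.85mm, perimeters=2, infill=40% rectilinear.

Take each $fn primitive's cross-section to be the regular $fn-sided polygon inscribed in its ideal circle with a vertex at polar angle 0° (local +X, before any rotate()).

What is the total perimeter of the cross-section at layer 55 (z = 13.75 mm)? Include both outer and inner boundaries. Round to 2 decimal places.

At z = 13.75 mm: the cube is present — its section is the full 15×29.5 rectangle (perimeter 89.00 mm); the r=10 cylinder at (9, 12.5) gives a regular 32-gon of circumradius 10 (constant along its height) (perimeter = 2·32·10.000·sin(180°/32) = 62.73 mm); the cube at (6.5, 7.5) is absent (z outside [-0.5, 13]); Taking the first minus the rest: starting from the 15×29.5 cube, the r=10 cylinder at (9, 12.5) partially overlaps it — only the 262.42 mm² overlap (of its 312.14 mm²) is removed, clipping the outline — boundary = 99.98 mm. Overall, the cross-section has 2 separate islands. Total boundary length (outer) = 99.98 mm.

99.98 mm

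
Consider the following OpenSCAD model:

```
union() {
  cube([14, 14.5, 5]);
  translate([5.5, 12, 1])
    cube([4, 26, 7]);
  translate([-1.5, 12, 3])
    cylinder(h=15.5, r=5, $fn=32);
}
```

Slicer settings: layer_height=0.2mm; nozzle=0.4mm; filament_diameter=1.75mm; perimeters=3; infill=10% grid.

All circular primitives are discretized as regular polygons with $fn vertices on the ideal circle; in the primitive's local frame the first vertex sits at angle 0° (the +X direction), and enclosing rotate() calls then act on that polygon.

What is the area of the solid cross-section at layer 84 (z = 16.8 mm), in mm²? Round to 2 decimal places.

78.04 mm²

At z = 16.8 mm: the cube is not intersected at this z (z outside [0, 5]); the cube at (5.5, 12) does not reach this height (z outside [1, 8]); the cylinder at (-1.5, 12): section is a regular 32-gon, circumradius r=5 (area = (32/2)·5.000²·sin(360°/32) = 78.04 mm²); Merging all regions: only the r=5 cylinder at (-1.5, 12) is present, so the union is just that shape — area = 78.04 mm². Overall, the cross-section is a single solid region. Net area = 78.04 mm².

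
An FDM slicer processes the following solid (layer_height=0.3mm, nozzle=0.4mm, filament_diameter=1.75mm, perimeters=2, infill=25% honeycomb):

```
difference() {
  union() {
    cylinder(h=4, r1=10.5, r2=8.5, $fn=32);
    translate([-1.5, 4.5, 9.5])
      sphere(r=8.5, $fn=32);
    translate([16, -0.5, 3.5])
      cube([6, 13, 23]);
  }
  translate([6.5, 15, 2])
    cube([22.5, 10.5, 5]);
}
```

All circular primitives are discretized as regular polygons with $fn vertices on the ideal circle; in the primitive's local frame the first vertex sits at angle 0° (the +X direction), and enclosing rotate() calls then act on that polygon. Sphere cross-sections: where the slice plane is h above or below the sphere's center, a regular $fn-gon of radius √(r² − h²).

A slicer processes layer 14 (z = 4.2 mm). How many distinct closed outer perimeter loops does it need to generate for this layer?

At z = 4.2 mm: the cone does not reach this height (z outside [0, 4]); the r=8.5 sphere at (-1.5, 4.5) slices to a regular 32-gon of circumradius 6.645 (√(r²−h²) with h=5.3 from center); the cube at (16, -0.5) (footprint 6×13) is included at this height; Taking the union: the 2 present regions are separate (no shared area or edge), so areas and boundary lengths simply add and each stays a separate island — 2 connected regions; the 22.5×10.5 cube at (6.5, 15) contributes its full rectangle; After the difference (first − rest): starting from the result so far, the 22.5×10.5 cube at (6.5, 15) misses the remaining region (no effect) — 2 connected regions. The result has 2 disconnected regions.

2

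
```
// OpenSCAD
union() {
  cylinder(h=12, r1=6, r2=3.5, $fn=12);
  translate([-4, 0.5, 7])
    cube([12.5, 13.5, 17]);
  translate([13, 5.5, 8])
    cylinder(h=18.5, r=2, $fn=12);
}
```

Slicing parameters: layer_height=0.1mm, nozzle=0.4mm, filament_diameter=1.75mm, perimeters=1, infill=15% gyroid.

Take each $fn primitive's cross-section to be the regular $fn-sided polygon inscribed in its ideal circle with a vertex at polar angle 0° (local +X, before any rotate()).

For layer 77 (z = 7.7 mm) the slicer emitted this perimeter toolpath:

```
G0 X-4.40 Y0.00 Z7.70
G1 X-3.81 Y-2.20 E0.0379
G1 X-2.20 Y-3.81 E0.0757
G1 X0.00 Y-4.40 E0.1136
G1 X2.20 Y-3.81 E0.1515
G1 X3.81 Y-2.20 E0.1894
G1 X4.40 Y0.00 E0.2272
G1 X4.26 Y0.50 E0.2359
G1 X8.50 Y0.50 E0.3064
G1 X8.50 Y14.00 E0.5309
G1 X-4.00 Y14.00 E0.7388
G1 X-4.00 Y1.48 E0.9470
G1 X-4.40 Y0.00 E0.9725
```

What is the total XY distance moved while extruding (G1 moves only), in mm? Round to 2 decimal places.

Sum the Euclidean lengths of each G1 segment: total = 58.48 mm.

58.48 mm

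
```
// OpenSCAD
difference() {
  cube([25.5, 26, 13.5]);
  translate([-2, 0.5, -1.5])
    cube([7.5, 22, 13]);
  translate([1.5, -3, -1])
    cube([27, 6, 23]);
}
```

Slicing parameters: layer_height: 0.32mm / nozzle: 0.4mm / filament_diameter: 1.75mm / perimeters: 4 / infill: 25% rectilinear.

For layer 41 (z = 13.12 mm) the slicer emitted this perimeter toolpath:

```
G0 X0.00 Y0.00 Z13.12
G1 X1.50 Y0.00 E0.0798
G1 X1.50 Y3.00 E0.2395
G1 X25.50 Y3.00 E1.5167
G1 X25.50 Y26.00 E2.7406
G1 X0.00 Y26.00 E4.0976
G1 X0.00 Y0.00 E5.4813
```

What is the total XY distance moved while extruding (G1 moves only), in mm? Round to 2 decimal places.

103.00 mm

Sum the Euclidean lengths of each G1 segment: total = 103.00 mm.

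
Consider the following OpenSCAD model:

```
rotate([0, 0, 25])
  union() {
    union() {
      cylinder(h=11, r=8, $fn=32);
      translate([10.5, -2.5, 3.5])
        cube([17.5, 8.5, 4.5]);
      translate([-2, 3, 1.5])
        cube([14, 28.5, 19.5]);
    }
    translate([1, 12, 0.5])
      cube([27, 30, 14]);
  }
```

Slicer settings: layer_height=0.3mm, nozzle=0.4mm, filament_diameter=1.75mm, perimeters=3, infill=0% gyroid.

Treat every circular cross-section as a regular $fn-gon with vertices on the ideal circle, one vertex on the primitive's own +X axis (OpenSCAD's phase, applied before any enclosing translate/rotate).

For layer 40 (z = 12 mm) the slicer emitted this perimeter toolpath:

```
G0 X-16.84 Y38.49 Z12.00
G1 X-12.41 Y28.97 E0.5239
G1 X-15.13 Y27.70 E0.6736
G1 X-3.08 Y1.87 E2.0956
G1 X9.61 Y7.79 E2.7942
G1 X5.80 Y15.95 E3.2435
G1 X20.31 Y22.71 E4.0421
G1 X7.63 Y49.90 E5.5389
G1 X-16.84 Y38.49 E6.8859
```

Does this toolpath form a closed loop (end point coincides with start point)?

Start point (G0): (-16.84, 38.49). End point (last G1): the path returns to the start — closed.

yes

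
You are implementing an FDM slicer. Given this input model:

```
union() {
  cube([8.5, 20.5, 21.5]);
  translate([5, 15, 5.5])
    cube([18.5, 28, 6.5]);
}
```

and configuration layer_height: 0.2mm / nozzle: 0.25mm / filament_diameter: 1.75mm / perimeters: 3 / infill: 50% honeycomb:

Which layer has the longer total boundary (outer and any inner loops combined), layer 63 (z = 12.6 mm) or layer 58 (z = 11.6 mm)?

layer 58 (z = 11.6 mm)

Layer 63 (z = 12.6): the 8.5×20.5 cube contributes its full rectangle (perimeter 58.00 mm); the cube at (5, 15) is absent (z outside [5.5, 12]); Combining (union): only the 8.5×20.5 cube is present, so the union is just that shape — boundary = 58.00 mm. So its perimeter = 58.00 mm. Layer 58 (z = 11.6): the 8.5×20.5 cube contributes its full rectangle (perimeter 58.00 mm); the cube at (5, 15) is present — its section is the full 18.5×28 rectangle (perimeter 93.00 mm); Combining (union): the regions partially overlap (shared area 19.25 mm²), so the edge portions inside another operand are dropped and the merged outline is re-measured after clipping — boundary = 133.00 mm. So its perimeter = 133.00 mm. Layer 58 is larger (133.00 vs 58.00 mm).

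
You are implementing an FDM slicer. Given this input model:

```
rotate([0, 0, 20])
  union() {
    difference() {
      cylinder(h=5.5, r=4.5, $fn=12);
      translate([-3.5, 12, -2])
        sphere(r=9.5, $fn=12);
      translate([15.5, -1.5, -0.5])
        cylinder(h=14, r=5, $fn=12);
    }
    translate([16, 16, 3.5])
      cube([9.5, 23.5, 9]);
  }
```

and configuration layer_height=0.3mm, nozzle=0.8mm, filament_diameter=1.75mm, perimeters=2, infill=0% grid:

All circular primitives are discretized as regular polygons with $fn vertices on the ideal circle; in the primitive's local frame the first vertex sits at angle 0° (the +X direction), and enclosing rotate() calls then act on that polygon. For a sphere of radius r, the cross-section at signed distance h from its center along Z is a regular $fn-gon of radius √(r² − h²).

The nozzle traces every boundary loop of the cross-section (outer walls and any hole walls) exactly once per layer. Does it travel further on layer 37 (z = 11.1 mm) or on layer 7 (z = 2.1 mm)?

layer 37 (z = 11.1 mm)

Layer 37 (z = 11.1): the cylinder does not reach this height (z outside [0, 5.5]); the sphere at (-3.5, 12) is not intersected at this z (|z−center|=13.100 > r=9.5); the r=5 cylinder at (15.5, -1.5) gives a regular 12-gon of circumradius 5 (constant along its height) (perimeter = 2·12·5.000·sin(180°/12) = 31.06 mm); After the difference (first − rest): the first operand is absent here, so nothing remains; the cube at (16, 16) (footprint 9.5×23.5) is included at this height (perimeter 66.00 mm); Merging all regions: only the 9.5×23.5 cube at (16, 16) is present, so the union is just that shape — boundary = 66.00 mm; (whole slice rotated 20° about Z — lengths, areas and connectivity unchanged). So its perimeter = 66.00 mm. Layer 7 (z = 2.1): the r=4.5 cylinder contributes a regular 12-gon of circumradius 4.5 (perimeter = 2·12·4.500·sin(180°/12) = 27.95 mm); the r=9.5 sphere at (-3.5, 12) slices to a regular 12-gon of circumradius 8.570 (√(r²−h²) with h=4.1 from center) (perimeter = 2·12·8.570·sin(180°/12) = 53.23 mm); the r=5 cylinder at (15.5, -1.5) gives a regular 12-gon of circumradius 5 (constant along its height) (perimeter = 2·12·5.000·sin(180°/12) = 31.06 mm); Taking the first minus the rest: starting from the r=4.5 cylinder, the r=9.5 sphere at (-3.5, 12) partially overlaps it — only the 0.32 mm² overlap (of its 220.32 mm²) is removed, clipping the outline; the r=5 cylinder at (15.5, -1.5) misses the remaining region (no effect) — boundary = 27.88 mm; the cube at (16, 16) is absent (z outside [3.5, 12.5]); Merging all regions: only that combined region is present, so the union is just that shape — boundary = 27.88 mm; (rotated 20° about Z; rotation is an isometry so areas/perimeters/island counts are preserved). So its perimeter = 27.88 mm. Layer 37 is larger (66.00 vs 27.88 mm).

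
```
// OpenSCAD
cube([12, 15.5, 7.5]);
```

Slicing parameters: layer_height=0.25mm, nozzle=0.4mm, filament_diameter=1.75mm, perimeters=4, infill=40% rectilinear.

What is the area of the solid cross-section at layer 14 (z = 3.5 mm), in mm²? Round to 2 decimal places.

186.00 mm²

At z = 3.5 mm: the 12×15.5 cube contributes its full rectangle (area 186.00 mm²). Overall, the cross-section is a single solid region. Net area = 186.00 mm².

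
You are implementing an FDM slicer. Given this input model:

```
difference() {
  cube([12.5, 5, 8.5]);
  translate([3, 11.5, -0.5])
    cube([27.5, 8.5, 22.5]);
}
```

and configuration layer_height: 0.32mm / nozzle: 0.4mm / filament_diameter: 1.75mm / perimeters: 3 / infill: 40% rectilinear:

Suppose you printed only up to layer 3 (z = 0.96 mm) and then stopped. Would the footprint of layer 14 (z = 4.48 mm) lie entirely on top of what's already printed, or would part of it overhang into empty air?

Compare the two slices. At z = 0.96: the cube (footprint 12.5×5) is included at this height (area 62.50 mm²); the cube at (3, 11.5) is present — its section is the full 27.5×8.5 rectangle (area 233.75 mm²); Subtracting the remaining from the first: starting from the 12.5×5 cube (62.50 mm²), the 27.5×8.5 cube at (3, 11.5) misses the remaining region (no effect) — area = 62.50 mm². At z = 4.48: the 12.5×5 cube contributes its full rectangle (area 62.50 mm²); the cube at (3, 11.5) (footprint 27.5×8.5) is included at this height (area 233.75 mm²); Subtracting the remaining from the first: starting from the 12.5×5 cube (62.50 mm²), the 27.5×8.5 cube at (3, 11.5) misses the remaining region (no effect) — area = 62.50 mm². Checking containment: the cross-section at z = 4.48 is a subset of the cross-section at z = 0.96.

entirely on top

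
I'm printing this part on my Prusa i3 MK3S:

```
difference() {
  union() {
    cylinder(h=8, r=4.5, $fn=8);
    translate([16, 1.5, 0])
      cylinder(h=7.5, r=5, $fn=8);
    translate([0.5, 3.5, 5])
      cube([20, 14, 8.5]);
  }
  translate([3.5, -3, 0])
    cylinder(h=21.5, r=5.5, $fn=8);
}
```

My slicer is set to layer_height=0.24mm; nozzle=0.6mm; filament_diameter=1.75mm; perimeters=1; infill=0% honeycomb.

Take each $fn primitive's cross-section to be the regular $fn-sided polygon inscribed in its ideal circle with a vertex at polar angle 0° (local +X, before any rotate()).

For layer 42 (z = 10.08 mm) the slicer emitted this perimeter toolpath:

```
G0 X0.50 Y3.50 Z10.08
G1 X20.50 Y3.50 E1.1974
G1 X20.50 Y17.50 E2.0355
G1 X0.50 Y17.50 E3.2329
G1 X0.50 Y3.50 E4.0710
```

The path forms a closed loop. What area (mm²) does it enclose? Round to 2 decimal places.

Apply the shoelace formula to the sequence of (X, Y) vertices; enclosed area = 280.00 mm².

280.00 mm²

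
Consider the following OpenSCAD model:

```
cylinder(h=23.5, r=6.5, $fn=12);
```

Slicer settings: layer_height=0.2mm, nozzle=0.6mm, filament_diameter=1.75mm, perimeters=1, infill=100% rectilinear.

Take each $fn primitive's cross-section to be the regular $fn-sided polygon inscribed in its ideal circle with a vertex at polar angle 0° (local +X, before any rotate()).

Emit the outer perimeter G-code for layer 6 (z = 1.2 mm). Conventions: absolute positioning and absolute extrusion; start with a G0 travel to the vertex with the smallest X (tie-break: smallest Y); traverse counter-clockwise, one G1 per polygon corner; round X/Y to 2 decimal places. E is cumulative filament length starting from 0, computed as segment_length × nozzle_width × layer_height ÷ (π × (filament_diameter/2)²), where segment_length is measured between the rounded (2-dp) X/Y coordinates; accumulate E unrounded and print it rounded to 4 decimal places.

At z = 1.2 mm: the r=6.5 cylinder gives a regular 12-gon of circumradius 6.5 (constant along its height). The outline is a single polygon with 12 vertices. Extrusion per mm of travel: 0.6 × 0.2 / (π × 0.875²) = 0.049890. Accumulating E over each segment gives final E = 2.0145.

G0 X-6.50 Y0.00 Z1.20
G1 X-5.63 Y-3.25 E0.1679
G1 X-3.25 Y-5.63 E0.3358
G1 X0.00 Y-6.50 E0.5036
G1 X3.25 Y-5.63 E0.6715
G1 X5.63 Y-3.25 E0.8394
G1 X6.50 Y0.00 E1.0073
G1 X5.63 Y3.25 E1.1751
G1 X3.25 Y5.63 E1.3430
G1 X0.00 Y6.50 E1.5109
G1 X-3.25 Y5.63 E1.6787
G1 X-5.63 Y3.25 E1.8467
G1 X-6.50 Y0.00 E2.0145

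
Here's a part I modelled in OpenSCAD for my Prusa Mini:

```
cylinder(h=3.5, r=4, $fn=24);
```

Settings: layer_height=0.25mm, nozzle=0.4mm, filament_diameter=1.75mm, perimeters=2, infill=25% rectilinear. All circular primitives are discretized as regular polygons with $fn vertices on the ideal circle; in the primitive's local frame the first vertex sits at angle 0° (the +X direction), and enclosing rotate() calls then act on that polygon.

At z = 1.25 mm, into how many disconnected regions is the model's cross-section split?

1

At z = 1.25 mm: the r=4 cylinder gives a regular 24-gon of circumradius 4 (constant along its height). The result has 1 disconnected region.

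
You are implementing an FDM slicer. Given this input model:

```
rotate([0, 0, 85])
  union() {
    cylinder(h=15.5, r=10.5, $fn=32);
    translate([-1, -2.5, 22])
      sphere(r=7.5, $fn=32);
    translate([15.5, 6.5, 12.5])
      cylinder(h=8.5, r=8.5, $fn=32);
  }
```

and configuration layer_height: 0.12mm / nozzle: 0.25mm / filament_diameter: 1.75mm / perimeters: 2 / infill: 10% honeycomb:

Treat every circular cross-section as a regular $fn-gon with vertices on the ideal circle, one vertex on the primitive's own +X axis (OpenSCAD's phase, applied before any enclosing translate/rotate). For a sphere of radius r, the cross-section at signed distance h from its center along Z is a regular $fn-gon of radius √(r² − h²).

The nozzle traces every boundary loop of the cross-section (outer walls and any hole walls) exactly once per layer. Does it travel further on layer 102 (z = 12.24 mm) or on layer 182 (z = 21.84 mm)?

layer 102 (z = 12.24 mm)

Layer 102 (z = 12.24): the r=10.5 cylinder contributes a regular 32-gon of circumradius 10.5 (perimeter = 2·32·10.500·sin(180°/32) = 65.87 mm); the sphere at (-1, -2.5) is not intersected at this z (|z−center|=9.760 > r=7.5); the cylinder at (15.5, 6.5) is absent (z outside [12.5, 21]); Taking the union: only the r=10.5 cylinder is present, so the union is just that shape — boundary = 65.87 mm; (whole slice rotated 85° about Z — lengths, areas and connectivity unchanged). So its perimeter = 65.87 mm. Layer 182 (z = 21.84): the cylinder is not intersected at this z (z outside [0, 15.5]); the r=7.5 sphere at (-1, -2.5) slices to a regular 32-gon of circumradius 7.498 (√(r²−h²) with h=0.16 from center) (perimeter = 2·32·7.498·sin(180°/32) = 47.04 mm); the cylinder at (15.5, 6.5) does not reach this height (z outside [12.5, 21]); Merging all regions: only the r=7.5 sphere at (-1, -2.5) is present, so the union is just that shape — boundary = 47.04 mm; (rotated 85° about Z; rotation is an isometry so areas/perimeters/island counts are preserved). So its perimeter = 47.04 mm. Layer 102 is larger (65.87 vs 47.04 mm).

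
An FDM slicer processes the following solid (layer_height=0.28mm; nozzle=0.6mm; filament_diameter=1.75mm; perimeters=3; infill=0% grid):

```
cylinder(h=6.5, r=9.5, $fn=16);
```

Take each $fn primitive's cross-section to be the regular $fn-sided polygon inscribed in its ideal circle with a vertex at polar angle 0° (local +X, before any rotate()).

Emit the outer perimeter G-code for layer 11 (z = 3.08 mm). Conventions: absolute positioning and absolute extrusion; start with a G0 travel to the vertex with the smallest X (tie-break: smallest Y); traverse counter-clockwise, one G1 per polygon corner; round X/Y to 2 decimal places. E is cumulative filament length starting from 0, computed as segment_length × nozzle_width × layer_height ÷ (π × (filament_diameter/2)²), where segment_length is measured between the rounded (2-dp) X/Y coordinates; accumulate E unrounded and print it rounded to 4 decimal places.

At z = 3.08 mm: the r=9.5 cylinder gives a regular 16-gon of circumradius 9.5 (constant along its height). The outline is a single polygon with 16 vertices. Extrusion per mm of travel: 0.6 × 0.28 / (π × 0.875²) = 0.069846. Accumulating E over each segment gives final E = 4.1438.

G0 X-9.50 Y0.00 Z3.08
G1 X-8.78 Y-3.64 E0.2592
G1 X-6.72 Y-6.72 E0.5180
G1 X-3.64 Y-8.78 E0.7768
G1 X0.00 Y-9.50 E1.0359
G1 X3.64 Y-8.78 E1.2951
G1 X6.72 Y-6.72 E1.5539
G1 X8.78 Y-3.64 E1.8127
G1 X9.50 Y0.00 E2.0719
G1 X8.78 Y3.64 E2.3311
G1 X6.72 Y6.72 E2.5899
G1 X3.64 Y8.78 E2.8487
G1 X0.00 Y9.50 E3.1078
G1 X-3.64 Y8.78 E3.3670
G1 X-6.72 Y6.72 E3.6258
G1 X-8.78 Y3.64 E3.8846
G1 X-9.50 Y0.00 E4.1438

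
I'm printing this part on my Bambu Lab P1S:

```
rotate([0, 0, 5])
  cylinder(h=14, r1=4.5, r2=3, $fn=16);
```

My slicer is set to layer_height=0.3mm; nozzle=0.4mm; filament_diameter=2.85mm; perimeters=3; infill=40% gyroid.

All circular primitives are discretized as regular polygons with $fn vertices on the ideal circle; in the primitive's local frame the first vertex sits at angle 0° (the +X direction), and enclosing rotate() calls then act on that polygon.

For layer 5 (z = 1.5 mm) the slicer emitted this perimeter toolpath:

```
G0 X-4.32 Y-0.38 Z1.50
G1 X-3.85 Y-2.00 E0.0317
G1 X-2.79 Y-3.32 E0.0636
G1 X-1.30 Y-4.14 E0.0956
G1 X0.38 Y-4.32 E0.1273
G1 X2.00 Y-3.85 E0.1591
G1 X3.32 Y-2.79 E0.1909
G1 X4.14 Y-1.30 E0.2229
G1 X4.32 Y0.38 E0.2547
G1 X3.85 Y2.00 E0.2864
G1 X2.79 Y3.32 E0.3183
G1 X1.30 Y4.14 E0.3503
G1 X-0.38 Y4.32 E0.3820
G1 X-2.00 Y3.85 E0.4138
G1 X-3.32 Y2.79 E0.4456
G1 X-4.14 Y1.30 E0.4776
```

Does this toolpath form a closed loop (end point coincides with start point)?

no

Start point (G0): (-4.32, -0.38). End point (last G1): the path does not return to the start — open.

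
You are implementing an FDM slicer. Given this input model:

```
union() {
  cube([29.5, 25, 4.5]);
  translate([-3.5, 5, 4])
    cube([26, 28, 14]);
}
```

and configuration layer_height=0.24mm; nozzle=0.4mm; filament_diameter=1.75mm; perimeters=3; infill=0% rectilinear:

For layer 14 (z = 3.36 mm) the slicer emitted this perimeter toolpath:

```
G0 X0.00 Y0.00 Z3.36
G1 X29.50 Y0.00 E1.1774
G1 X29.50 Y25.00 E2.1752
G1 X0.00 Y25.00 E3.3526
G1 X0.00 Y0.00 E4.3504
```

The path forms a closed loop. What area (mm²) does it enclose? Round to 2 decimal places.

Apply the shoelace formula to the sequence of (X, Y) vertices; enclosed area = 737.50 mm².

737.50 mm²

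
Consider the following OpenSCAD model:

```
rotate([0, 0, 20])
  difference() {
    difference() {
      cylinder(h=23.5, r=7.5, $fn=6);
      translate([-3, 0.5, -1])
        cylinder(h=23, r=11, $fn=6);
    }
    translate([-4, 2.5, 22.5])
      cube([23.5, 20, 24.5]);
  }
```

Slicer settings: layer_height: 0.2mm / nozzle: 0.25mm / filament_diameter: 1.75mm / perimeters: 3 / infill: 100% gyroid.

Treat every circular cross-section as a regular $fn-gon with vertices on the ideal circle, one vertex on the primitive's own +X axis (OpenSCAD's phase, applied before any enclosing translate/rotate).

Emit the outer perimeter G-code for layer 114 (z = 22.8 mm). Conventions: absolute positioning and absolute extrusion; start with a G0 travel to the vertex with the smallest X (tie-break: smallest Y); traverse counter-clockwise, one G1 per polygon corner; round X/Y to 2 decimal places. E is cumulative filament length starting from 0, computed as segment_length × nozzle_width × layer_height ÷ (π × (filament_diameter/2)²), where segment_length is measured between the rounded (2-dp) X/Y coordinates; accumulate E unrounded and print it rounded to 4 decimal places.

At z = 22.8 mm: the r=7.5 cylinder gives a regular 6-gon of circumradius 7.5 (constant along its height); the cylinder at (-3, 0.5) is absent (z outside [-1, 22]); Subtracting the remaining from the first: none of the subtracted shapes is present at this height, so the r=7.5 cylinder is unchanged — 1 connected region; the 23.5×20 cube at (-4, 2.5) contributes its full rectangle; Subtracting the remaining from the first: starting from the result so far, the 23.5×20 cube at (-4, 2.5) partially overlaps it — only the 35.52 mm² overlap (of its 470.00 mm²) is removed, clipping the outline — 1 connected region; (whole slice rotated 20° about Z — lengths, areas and connectivity unchanged). The outline is a single polygon with 7 vertices. Extrusion per mm of travel: 0.25 × 0.2 / (π × 0.875²) = 0.020788. Accumulating E over each segment gives final E = 0.9567.

G0 X-7.05 Y-2.57 Z22.80
G1 X-1.30 Y-7.39 E0.1560
G1 X5.75 Y-4.82 E0.3120
G1 X7.05 Y2.57 E0.4679
G1 X4.84 Y4.42 E0.5278
G1 X-4.61 Y0.98 E0.7369
G1 X-5.83 Y4.33 E0.8110
G1 X-7.05 Y-2.57 E0.9567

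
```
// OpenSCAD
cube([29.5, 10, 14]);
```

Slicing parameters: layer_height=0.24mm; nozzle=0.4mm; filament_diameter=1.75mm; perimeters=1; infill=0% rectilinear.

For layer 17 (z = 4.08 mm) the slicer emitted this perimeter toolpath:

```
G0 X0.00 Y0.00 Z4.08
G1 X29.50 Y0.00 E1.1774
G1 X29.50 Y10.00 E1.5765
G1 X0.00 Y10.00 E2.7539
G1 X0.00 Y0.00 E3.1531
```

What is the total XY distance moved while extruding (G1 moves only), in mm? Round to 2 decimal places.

79.00 mm

Sum the Euclidean lengths of each G1 segment: total = 79.00 mm.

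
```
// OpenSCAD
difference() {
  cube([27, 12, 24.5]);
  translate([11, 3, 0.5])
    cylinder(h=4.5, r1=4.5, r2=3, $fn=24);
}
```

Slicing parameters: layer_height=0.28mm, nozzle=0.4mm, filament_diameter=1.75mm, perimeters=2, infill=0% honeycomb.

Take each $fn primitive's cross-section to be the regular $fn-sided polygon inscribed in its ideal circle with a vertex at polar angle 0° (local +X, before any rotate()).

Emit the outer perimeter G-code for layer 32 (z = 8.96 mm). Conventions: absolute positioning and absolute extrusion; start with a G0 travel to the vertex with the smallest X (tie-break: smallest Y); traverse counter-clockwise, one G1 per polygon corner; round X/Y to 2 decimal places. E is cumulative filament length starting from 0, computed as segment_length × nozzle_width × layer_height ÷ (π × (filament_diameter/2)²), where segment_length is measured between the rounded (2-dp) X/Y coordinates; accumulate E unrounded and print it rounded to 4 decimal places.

At z = 8.96 mm: the 27×12 cube contributes its full rectangle; the cone at (11, 3) is absent (z outside [0.5, 5]); After the difference (first − rest): none of the subtracted shapes is present at this height, so the 27×12 cube is unchanged — 1 connected region. The outline is a single polygon with 4 vertices. Extrusion per mm of travel: 0.4 × 0.28 / (π × 0.875²) = 0.046564. Accumulating E over each segment gives final E = 3.6320.

G0 X0.00 Y0.00 Z8.96
G1 X27.00 Y0.00 E1.2572
G1 X27.00 Y12.00 E1.8160
G1 X0.00 Y12.00 E3.0732
G1 X0.00 Y0.00 E3.6320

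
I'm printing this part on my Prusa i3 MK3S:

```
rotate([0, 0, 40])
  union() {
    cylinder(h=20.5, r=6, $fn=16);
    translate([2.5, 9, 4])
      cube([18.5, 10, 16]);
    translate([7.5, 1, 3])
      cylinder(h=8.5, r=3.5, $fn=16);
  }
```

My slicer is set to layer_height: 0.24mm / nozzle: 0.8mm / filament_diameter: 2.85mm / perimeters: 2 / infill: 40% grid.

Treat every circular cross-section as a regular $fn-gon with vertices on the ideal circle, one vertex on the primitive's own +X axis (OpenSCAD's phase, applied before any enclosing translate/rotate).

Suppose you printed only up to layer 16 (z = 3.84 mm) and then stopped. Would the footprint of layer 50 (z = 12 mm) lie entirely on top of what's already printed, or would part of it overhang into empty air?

part overhangs

Compare the two slices. At z = 3.84: the r=6 cylinder gives a regular 16-gon of circumradius 6 (constant along its height) (area = (16/2)·6.000²·sin(360°/16) = 110.21 mm²); the cube at (2.5, 9) is not intersected at this z (z outside [4, 20]); the cylinder at (7.5, 1): section is a regular 16-gon, circumradius r=3.5 (area = (16/2)·3.500²·sin(360°/16) = 37.50 mm²); Combining (union): the regions partially overlap — summed areas 147.72 mm² minus the doubly-counted overlap 6.50 mm² gives 141.22 mm² — area = 141.22 mm²; (whole slice rotated 40° about Z — lengths, areas and connectivity unchanged). At z = 12: the r=6 cylinder gives a regular 16-gon of circumradius 6 (constant along its height) (area = (16/2)·6.000²·sin(360°/16) = 110.21 mm²); the cube at (2.5, 9) is present — its section is the full 18.5×10 rectangle (area 185.00 mm²); the cylinder at (7.5, 1) is not intersected at this z (z outside [3, 11.5]); Taking the union: the 2 present regions are separate (no shared area or edge), so areas and boundary lengths simply add and each stays a separate island — area = 295.21 mm²; (whole slice rotated 40° about Z — lengths, areas and connectivity unchanged). Checking containment: at z = 12 the cross-section extends beyond the z = 3.84 cross-section by about 185.00 mm².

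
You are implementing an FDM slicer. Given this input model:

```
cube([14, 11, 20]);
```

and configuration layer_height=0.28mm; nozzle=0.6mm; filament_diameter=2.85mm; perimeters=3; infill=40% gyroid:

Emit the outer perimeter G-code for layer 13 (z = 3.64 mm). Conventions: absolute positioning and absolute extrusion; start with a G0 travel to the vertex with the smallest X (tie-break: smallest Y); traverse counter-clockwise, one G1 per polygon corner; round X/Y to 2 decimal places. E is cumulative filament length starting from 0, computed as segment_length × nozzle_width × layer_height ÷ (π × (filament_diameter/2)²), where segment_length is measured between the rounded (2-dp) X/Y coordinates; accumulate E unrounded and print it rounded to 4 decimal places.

At z = 3.64 mm: the cube is present — its section is the full 14×11 rectangle. The outline is a single polygon with 4 vertices. Extrusion per mm of travel: 0.6 × 0.28 / (π × 1.425²) = 0.026335. Accumulating E over each segment gives final E = 1.3167.

G0 X0.00 Y0.00 Z3.64
G1 X14.00 Y0.00 E0.3687
G1 X14.00 Y11.00 E0.6584
G1 X0.00 Y11.00 E1.0271
G1 X0.00 Y0.00 E1.3167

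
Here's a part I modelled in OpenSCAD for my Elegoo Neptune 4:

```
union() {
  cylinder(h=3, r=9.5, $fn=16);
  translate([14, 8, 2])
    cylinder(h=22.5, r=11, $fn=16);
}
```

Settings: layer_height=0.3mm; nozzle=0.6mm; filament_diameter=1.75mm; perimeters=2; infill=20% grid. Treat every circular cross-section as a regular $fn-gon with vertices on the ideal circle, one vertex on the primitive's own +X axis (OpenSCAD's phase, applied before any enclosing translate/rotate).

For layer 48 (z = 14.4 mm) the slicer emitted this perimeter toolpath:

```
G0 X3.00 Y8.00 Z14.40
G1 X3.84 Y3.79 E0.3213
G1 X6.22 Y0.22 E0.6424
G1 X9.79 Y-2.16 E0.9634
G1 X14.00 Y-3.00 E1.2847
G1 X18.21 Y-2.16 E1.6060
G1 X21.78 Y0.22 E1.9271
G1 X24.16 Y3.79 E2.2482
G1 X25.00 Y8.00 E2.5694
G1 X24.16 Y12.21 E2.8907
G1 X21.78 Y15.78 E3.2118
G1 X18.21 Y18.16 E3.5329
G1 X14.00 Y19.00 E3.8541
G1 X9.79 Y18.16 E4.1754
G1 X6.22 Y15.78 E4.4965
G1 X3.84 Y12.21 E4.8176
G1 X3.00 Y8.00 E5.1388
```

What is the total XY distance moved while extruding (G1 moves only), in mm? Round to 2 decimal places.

Sum the Euclidean lengths of each G1 segment: total = 68.67 mm.

68.67 mm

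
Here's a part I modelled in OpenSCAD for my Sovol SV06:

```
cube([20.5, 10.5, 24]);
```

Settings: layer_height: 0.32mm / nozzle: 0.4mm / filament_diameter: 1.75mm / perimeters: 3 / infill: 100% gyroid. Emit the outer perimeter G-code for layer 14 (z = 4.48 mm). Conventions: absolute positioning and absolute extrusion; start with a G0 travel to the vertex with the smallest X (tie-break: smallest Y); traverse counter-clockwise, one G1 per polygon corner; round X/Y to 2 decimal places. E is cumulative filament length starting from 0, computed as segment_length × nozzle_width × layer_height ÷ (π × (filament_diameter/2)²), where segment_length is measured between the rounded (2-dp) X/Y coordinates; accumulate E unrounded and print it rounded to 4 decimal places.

G0 X0.00 Y0.00 Z4.48
G1 X20.50 Y0.00 E1.0909
G1 X20.50 Y10.50 E1.6497
G1 X0.00 Y10.50 E2.7406
G1 X0.00 Y0.00 E3.2994

At z = 4.48 mm: the cube is present — its section is the full 20.5×10.5 rectangle. The outline is a single polygon with 4 vertices. Extrusion per mm of travel: 0.4 × 0.32 / (π × 0.875²) = 0.053216. Accumulating E over each segment gives final E = 3.2994.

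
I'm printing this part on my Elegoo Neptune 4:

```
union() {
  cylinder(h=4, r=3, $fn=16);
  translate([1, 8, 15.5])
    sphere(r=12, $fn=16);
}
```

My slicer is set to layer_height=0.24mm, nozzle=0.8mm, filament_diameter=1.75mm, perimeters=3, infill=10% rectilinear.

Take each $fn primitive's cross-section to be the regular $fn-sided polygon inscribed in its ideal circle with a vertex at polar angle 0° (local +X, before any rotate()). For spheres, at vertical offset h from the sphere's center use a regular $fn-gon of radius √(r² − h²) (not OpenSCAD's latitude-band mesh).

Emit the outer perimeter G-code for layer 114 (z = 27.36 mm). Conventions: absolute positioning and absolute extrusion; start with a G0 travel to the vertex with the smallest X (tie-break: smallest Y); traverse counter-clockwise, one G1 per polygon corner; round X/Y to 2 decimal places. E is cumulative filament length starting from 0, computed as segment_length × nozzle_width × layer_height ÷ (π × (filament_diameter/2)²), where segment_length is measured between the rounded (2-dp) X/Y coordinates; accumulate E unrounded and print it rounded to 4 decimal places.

G0 X-0.83 Y8.00 Z27.36
G1 X-0.69 Y7.30 E0.0570
G1 X-0.29 Y6.71 E0.1139
G1 X0.30 Y6.31 E0.1708
G1 X1.00 Y6.17 E0.2278
G1 X1.70 Y6.31 E0.2848
G1 X2.29 Y6.71 E0.3416
G1 X2.69 Y7.30 E0.3985
G1 X2.83 Y8.00 E0.4555
G1 X2.69 Y8.70 E0.5125
G1 X2.29 Y9.29 E0.5694
G1 X1.70 Y9.69 E0.6263
G1 X1.00 Y9.83 E0.6833
G1 X0.30 Y9.69 E0.7403
G1 X-0.29 Y9.29 E0.7972
G1 X-0.69 Y8.70 E0.8541
G1 X-0.83 Y8.00 E0.9111

At z = 27.36 mm: the cylinder is not intersected at this z (z outside [0, 4]); the r=12 sphere at (1, 8) contributes a regular 16-gon of circumradius √(12²−11.86²) = 1.828; Combining (union): only the r=12 sphere at (1, 8) is present, so the union is just that shape — 1 connected region. The outline is a single polygon with 16 vertices. Extrusion per mm of travel: 0.8 × 0.24 / (π × 0.875²) = 0.079824. Accumulating E over each segment gives final E = 0.9111.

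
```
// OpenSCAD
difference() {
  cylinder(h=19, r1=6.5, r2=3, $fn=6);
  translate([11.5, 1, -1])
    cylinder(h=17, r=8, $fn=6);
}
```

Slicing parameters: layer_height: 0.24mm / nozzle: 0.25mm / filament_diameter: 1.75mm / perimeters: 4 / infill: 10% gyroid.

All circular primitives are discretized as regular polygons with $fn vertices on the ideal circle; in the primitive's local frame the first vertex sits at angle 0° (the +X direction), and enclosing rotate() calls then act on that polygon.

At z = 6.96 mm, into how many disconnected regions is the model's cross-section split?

At z = 6.96 mm: the cone contributes a regular 6-gon of circumradius 5.218 (interpolated between r1=6.5 and r2=3 at t=0.366); the r=8 cylinder at (11.5, 1) gives a regular 6-gon of circumradius 8 (constant along its height); After the difference (first − rest): starting from the cone, the r=8 cylinder at (11.5, 1) partially overlaps it — only the 2.27 mm² overlap (of its 166.28 mm²) is removed, clipping the outline — 1 connected region. The result has 1 disconnected region.

1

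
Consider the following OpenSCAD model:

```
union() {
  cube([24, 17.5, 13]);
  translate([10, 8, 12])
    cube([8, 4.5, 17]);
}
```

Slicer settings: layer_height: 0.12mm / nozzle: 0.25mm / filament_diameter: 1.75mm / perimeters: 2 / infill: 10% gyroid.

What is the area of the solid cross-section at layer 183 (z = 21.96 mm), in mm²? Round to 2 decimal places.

At z = 21.96 mm: the cube does not reach this height (z outside [0, 13]); the cube at (10, 8) (footprint 8×4.5) is included at this height (area 36.00 mm²); Merging all regions: only the 8×4.5 cube at (10, 8) is present, so the union is just that shape — area = 36.00 mm². Overall, the cross-section is a single solid region. Net area = 36.00 mm².

36.00 mm²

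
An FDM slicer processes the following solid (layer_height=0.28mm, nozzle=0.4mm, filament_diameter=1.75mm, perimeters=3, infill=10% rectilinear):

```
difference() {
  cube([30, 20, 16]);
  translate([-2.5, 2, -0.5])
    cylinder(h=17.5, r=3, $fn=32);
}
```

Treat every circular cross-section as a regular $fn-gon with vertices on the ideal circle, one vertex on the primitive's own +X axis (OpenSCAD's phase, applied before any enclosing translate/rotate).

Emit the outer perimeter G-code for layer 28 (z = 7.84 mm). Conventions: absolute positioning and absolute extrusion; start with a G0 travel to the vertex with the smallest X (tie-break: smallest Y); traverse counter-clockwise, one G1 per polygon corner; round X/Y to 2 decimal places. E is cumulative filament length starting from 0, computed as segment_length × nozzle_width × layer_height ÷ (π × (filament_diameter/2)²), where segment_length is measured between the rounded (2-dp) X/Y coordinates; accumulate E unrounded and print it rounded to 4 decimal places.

At z = 7.84 mm: the cube (footprint 30×20) is included at this height; the cylinder at (-2.5, 2): section is a regular 32-gon, circumradius r=3; Taking the first minus the rest: starting from the 30×20 cube, the r=3 cylinder at (-2.5, 2) partially overlaps it — only the 1.09 mm² overlap (of its 28.09 mm²) is removed, clipping the outline — 1 connected region. The outline is a single polygon with 11 vertices. Extrusion per mm of travel: 0.4 × 0.28 / (π × 0.875²) = 0.046564. Accumulating E over each segment gives final E = 4.6653.

G0 X0.00 Y0.00 Z7.84
G1 X30.00 Y0.00 E1.3969
G1 X30.00 Y20.00 E2.3282
G1 X0.00 Y20.00 E3.7251
G1 X0.00 Y3.66 E4.4860
G1 X0.27 Y3.15 E4.5129
G1 X0.44 Y2.59 E4.5401
G1 X0.50 Y2.00 E4.5677
G1 X0.44 Y1.41 E4.5953
G1 X0.27 Y0.85 E4.6226
G1 X0.00 Y0.34 E4.6495
G1 X0.00 Y0.00 E4.6653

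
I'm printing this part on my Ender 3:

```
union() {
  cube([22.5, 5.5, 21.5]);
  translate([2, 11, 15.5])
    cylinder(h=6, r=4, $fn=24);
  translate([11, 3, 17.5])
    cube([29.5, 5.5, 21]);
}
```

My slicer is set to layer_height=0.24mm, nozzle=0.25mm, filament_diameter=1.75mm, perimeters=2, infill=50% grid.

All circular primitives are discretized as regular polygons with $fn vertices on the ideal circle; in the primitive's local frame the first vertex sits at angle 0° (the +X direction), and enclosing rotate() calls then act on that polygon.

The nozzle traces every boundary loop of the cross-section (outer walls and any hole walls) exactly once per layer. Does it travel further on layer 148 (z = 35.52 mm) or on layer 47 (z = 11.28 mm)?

Layer 148 (z = 35.52): the cube does not reach this height (z outside [0, 21.5]); the cylinder at (2, 11) is absent (z outside [15.5, 21.5]); the cube at (11, 3) is present — its section is the full 29.5×5.5 rectangle (perimeter 70.00 mm); Taking the union: only the 29.5×5.5 cube at (11, 3) is present, so the union is just that shape — boundary = 70.00 mm. So its perimeter = 70.00 mm. Layer 47 (z = 11.28): the 22.5×5.5 cube contributes its full rectangle (perimeter 56.00 mm); the cylinder at (2, 11) is not intersected at this z (z outside [15.5, 21.5]); the cube at (11, 3) is absent (z outside [17.5, 38.5]); Merging all regions: only the 22.5×5.5 cube is present, so the union is just that shape — boundary = 56.00 mm. So its perimeter = 56.00 mm. Layer 148 is larger (70.00 vs 56.00 mm).

layer 148 (z = 35.52 mm)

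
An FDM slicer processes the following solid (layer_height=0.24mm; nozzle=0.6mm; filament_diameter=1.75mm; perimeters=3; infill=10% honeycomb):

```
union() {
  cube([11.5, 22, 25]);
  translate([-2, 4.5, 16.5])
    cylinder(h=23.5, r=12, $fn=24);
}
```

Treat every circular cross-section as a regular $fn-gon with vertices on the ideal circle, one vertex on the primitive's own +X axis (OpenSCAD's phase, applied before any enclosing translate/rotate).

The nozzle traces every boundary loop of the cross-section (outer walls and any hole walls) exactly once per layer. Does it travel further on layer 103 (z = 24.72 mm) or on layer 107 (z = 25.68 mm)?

layer 103 (z = 24.72 mm)

Layer 103 (z = 24.72): the cube (footprint 11.5×22) is included at this height (perimeter 67.00 mm); the cylinder at (-2, 4.5): section is a regular 24-gon, circumradius r=12 (perimeter = 2·24·12.000·sin(180°/24) = 75.18 mm); Combining (union): the regions partially overlap (shared area 131.47 mm²), so the edge portions inside another operand are dropped and the merged outline is re-measured after clipping — boundary = 95.51 mm. So its perimeter = 95.51 mm. Layer 107 (z = 25.68): the cube is not intersected at this z (z outside [0, 25]); the r=12 cylinder at (-2, 4.5) contributes a regular 24-gon of circumradius 12 (perimeter = 2·24·12.000·sin(180°/24) = 75.18 mm); Taking the union: only the r=12 cylinder at (-2, 4.5) is present, so the union is just that shape — boundary = 75.18 mm. So its perimeter = 75.18 mm. Layer 103 is larger (95.51 vs 75.18 mm).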